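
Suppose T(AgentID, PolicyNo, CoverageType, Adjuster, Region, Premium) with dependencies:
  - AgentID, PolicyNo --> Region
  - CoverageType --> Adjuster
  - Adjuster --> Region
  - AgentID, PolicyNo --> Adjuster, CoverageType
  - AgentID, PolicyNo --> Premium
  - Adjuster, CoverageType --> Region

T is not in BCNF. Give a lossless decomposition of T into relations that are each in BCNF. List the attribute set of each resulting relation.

Candidate key of the original relation: {AgentID, PolicyNo}.
Within {Adjuster, AgentID, CoverageType, PolicyNo, Premium, Region}: {CoverageType}⁺ ∩ {Adjuster, AgentID, CoverageType, PolicyNo, Premium, Region} = {Adjuster, CoverageType, Region}, not the whole set, so CoverageType --> Adjuster, Region violates BCNF; decompose into {Adjuster, CoverageType, Region} and {AgentID, CoverageType, PolicyNo, Premium}.
Within {Adjuster, CoverageType, Region}: {Adjuster}⁺ ∩ {Adjuster, CoverageType, Region} = {Adjuster, Region}, not the whole set, so Adjuster --> Region violates BCNF; decompose into {Adjuster, Region} and {Adjuster, CoverageType}.
{Adjuster, Region} has no BCNF violation.
{Adjuster, CoverageType} has no BCNF violation.
{AgentID, CoverageType, PolicyNo, Premium} has no BCNF violation.

{Adjuster, CoverageType}; {Adjuster, Region}; {AgentID, CoverageType, PolicyNo, Premium}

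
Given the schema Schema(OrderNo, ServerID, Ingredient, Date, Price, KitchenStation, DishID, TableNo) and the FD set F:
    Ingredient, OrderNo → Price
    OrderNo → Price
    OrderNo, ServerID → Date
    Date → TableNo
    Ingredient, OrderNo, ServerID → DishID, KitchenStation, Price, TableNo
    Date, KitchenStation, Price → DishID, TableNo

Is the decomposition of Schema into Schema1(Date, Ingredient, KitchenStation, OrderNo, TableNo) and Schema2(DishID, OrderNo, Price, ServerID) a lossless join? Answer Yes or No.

The shared attributes are {OrderNo} and {OrderNo}⁺ = {OrderNo, Price}.
Schema1 ⊄ {OrderNo, Price} and Schema2 ⊄ {OrderNo, Price}, so the split is lossy.

No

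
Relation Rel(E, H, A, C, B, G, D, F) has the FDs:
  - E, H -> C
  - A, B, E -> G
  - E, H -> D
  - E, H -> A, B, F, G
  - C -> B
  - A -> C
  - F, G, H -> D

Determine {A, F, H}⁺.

Start with {A, F, H}.
A -> C applies; add {C} → now {A, C, F, H}.
C -> B applies; add {B} → now {A, B, C, F, H}.
No further FD applies.

{A, B, C, F, H}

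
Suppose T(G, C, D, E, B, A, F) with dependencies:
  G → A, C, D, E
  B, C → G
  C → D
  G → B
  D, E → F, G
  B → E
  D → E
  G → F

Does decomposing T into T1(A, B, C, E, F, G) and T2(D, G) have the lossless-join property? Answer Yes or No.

Yes

The shared attributes are {G} and {G}⁺ = {A, B, C, D, E, F, G}.
Since T1 ⊆ {A, B, C, D, E, F, G}, the intersection is a superkey of T1; the decomposition is lossless.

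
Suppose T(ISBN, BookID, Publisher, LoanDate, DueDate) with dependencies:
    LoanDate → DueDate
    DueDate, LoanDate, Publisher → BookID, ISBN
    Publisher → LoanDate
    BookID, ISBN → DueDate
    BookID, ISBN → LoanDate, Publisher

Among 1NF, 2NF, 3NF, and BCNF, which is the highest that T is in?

2NF

Candidate keys: {BookID, ISBN}, {Publisher}. Prime attributes: {BookID, ISBN, Publisher}.
For LoanDate → DueDate we have {LoanDate}⁺ = {DueDate, LoanDate}; {LoanDate} is not a superkey, so BCNF fails.
LoanDate → DueDate determines the non-prime attribute {DueDate} from a non-superkey — 3NF is violated.
No non-prime attribute depends on a proper subset of any candidate key, so 2NF holds.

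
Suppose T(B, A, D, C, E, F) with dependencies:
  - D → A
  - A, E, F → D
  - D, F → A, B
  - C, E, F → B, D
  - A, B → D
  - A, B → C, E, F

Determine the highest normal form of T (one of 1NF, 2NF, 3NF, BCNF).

Candidate keys: {A, B}, {A, E, F}, {B, D}, {C, E, F}, {D, F}. Prime attributes: {A, B, C, D, E, F}.
D → A breaks BCNF: {D}⁺ = {A, D}, so {D} is not a superkey.
Since {A} ⊆ prime attributes and every other non-superkey FD also has a prime right side, the schema is in 3NF.

3NF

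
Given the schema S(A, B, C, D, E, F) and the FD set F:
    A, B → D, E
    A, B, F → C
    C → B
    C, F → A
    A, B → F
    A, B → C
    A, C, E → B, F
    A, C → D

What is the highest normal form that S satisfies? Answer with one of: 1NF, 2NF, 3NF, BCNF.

3NF

Candidate keys: {A, B}, {A, C}, {C, F}. Prime attributes: {A, B, C, F}.
C → B: {C}⁺ = {B, C}, which is not all of the attributes, so the left side is not a superkey — BCNF is violated.
Its right-hand attributes {B} are all prime, as are those of every other non-superkey FD — the relation is in 3NF.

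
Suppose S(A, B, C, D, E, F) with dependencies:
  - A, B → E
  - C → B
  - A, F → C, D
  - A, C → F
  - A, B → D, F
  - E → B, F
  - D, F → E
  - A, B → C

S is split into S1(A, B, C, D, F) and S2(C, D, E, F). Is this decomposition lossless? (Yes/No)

Yes

The shared attributes are {C, D, F} and {C, D, F}⁺ = {B, C, D, E, F}.
Since S2 ⊆ {B, C, D, E, F}, the intersection is a superkey of S2; the decomposition is lossless.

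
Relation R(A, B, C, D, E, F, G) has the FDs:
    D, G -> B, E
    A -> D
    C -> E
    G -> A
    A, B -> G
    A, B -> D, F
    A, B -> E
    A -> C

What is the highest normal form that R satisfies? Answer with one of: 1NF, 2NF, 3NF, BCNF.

Candidate keys: {A, B}, {G}. Prime attributes: {A, B, G}.
A -> D breaks BCNF: {A}⁺ = {A, C, D, E}, so {A} is not a superkey.
A -> D determines the non-prime attribute {D} from a non-superkey — 3NF is violated.
Since {A} ⊂ {A, B} and {A}⁺ ⊇ {C, D, E} with {C, D, E} non-prime, there is a partial dependency; 2NF fails.

1NF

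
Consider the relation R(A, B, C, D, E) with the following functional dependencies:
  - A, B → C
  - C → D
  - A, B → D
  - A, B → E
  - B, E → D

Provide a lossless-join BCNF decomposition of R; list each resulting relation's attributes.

Candidate key of the original relation: {A, B}.
Within {A, B, C, D, E}: {C}⁺ ∩ {A, B, C, D, E} = {C, D}, not the whole set, so C → D violates BCNF; decompose into {C, D} and {A, B, C, E}.
{C, D}: every determinant is a superkey — BCNF.
{A, B, C, E}: every determinant is a superkey — BCNF.

{A, B, C, E}; {C, D}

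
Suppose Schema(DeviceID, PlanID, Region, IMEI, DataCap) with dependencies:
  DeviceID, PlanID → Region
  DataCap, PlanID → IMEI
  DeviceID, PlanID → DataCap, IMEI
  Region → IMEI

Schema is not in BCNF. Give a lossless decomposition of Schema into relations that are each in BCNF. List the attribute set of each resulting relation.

Candidate key of the original relation: {DeviceID, PlanID}.
In {DataCap, DeviceID, IMEI, PlanID, Region}, {DataCap, PlanID} is not a superkey ({DataCap, PlanID}⁺ restricted to this set is {DataCap, IMEI, PlanID}), so split on DataCap, PlanID → IMEI into {DataCap, IMEI, PlanID} and {DataCap, DeviceID, PlanID, Region}.
{DataCap, IMEI, PlanID} has no BCNF violation.
{DataCap, DeviceID, PlanID, Region} has no BCNF violation.

{DataCap, DeviceID, PlanID, Region}; {DataCap, IMEI, PlanID}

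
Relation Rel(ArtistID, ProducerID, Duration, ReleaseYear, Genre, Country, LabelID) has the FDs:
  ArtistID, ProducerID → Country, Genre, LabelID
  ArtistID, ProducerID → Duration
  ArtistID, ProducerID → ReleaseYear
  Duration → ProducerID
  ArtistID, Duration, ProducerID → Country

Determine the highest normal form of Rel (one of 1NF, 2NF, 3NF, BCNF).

Candidate keys: {ArtistID, Duration}, {ArtistID, ProducerID}. Prime attributes: {ArtistID, Duration, ProducerID}.
Duration → ProducerID breaks BCNF: {Duration}⁺ = {Duration, ProducerID}, so {Duration} is not a superkey.
Since {ProducerID} ⊆ prime attributes and every other non-superkey FD also has a prime right side, the schema is in 3NF.

3NF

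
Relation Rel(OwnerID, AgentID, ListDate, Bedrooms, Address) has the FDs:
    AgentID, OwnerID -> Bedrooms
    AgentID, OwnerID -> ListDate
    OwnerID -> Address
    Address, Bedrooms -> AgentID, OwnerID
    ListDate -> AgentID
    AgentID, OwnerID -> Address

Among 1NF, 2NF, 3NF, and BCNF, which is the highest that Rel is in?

3NF

Candidate keys: {Address, Bedrooms}, {AgentID, OwnerID}, {Bedrooms, OwnerID}, {ListDate, OwnerID}. Prime attributes: {Address, AgentID, Bedrooms, ListDate, OwnerID}.
OwnerID -> Address breaks BCNF: {OwnerID}⁺ = {Address, OwnerID}, so {OwnerID} is not a superkey.
But every attribute on its right side ({Address}) is prime, and the same holds for every other non-superkey FD, so 3NF still holds.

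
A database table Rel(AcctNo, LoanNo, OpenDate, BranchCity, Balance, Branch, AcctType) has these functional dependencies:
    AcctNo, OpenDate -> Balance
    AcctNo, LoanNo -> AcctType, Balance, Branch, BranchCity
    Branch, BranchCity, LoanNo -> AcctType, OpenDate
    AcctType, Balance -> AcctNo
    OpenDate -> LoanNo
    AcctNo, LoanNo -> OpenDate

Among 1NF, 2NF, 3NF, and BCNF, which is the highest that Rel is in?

3NF

Candidate keys: {AcctNo, LoanNo}, {AcctNo, OpenDate}, {AcctType, Balance, LoanNo}, {AcctType, Balance, OpenDate}, {Balance, Branch, BranchCity, LoanNo}, {Balance, Branch, BranchCity, OpenDate}. Prime attributes: {AcctNo, AcctType, Balance, Branch, BranchCity, LoanNo, OpenDate}.
For Branch, BranchCity, LoanNo -> AcctType, OpenDate we have {Branch, BranchCity, LoanNo}⁺ = {AcctType, Branch, BranchCity, LoanNo, OpenDate}; {Branch, BranchCity, LoanNo} is not a superkey, so BCNF fails.
Its right-hand attributes {AcctType, OpenDate} are all prime, as are those of every other non-superkey FD — the relation is in 3NF.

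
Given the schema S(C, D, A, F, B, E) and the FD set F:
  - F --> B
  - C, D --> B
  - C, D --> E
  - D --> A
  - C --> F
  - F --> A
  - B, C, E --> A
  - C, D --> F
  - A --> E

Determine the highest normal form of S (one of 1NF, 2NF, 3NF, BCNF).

1NF

Candidate key: {C, D}. Prime attributes: {C, D}.
F --> B breaks BCNF: {F}⁺ = {A, B, E, F}, so {F} is not a superkey.
F --> B determines the non-prime attribute {B} from a non-superkey — 3NF is violated.
The proper key subset {C} of {C, D} determines non-prime {A, B, E, F}, so the relation is not even in 2NF.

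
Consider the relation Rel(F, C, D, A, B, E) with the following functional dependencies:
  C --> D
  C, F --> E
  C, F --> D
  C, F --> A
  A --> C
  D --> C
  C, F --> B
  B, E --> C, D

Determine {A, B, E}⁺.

Start with {A, B, E}.
A --> C applies; add {C} → now {A, B, C, E}.
B, E --> C, D applies; add {D} → now {A, B, C, D, E}.
No further FD applies.

{A, B, C, D, E}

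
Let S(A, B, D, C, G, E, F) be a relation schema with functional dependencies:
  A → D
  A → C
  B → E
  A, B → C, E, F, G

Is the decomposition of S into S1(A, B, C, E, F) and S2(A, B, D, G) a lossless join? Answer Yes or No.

The shared attributes are {A, B} and {A, B}⁺ = {A, B, C, D, E, F, G}.
S1 is contained in that closure, so S1 ∩ S2 → S1 holds and the join is lossless.

Yes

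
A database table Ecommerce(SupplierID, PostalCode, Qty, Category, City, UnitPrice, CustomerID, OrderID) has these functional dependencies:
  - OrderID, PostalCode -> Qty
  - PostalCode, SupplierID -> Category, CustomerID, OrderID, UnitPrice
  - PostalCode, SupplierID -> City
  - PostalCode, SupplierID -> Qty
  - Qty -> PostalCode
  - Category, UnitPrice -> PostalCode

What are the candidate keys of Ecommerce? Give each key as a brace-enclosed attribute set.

{Category, SupplierID, UnitPrice}, {PostalCode, SupplierID}, {Qty, SupplierID}

No FD produces {SupplierID}, so it must be in every candidate key.
Closure of {PostalCode, SupplierID} is {Category, City, CustomerID, OrderID, PostalCode, Qty, SupplierID, UnitPrice}, the whole schema; {PostalCode, SupplierID} is a candidate key.
Closure of {Qty, SupplierID} is {Category, City, CustomerID, OrderID, PostalCode, Qty, SupplierID, UnitPrice}, the whole schema; {Qty, SupplierID} is a candidate key.
Closure of {Category, SupplierID, UnitPrice} is {Category, City, CustomerID, OrderID, PostalCode, Qty, SupplierID, UnitPrice}, the whole schema; {Category, SupplierID, UnitPrice} is a candidate key.
Any other superkey properly contains one of these, so there are no further candidate keys.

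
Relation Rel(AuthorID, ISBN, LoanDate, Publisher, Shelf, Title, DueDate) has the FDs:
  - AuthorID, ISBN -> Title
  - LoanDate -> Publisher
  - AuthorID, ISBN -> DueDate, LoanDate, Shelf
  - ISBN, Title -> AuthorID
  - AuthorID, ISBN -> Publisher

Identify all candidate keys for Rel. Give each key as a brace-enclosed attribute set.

No FD produces {ISBN}, so it must be in every candidate key.
{AuthorID, ISBN}⁺ = {AuthorID, DueDate, ISBN, LoanDate, Publisher, Shelf, Title}, which is every attribute, so {AuthorID, ISBN} is a candidate key.
{ISBN, Title}⁺ = {AuthorID, DueDate, ISBN, LoanDate, Publisher, Shelf, Title}, which is every attribute, so {ISBN, Title} is a candidate key.
No proper subset of any of these is a key, and no other minimal superkey exists.

{AuthorID, ISBN}, {ISBN, Title}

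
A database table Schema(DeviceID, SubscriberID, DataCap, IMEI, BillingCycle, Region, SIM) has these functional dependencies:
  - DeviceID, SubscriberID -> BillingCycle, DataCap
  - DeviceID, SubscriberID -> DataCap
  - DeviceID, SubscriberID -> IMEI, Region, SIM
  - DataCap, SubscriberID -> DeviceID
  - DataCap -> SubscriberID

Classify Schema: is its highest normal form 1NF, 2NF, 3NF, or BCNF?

BCNF

Candidate keys: {DataCap}, {DeviceID, SubscriberID}. Prime attributes: {DataCap, DeviceID, SubscriberID}.
Each dependency's left side is a superkey — BCNF holds.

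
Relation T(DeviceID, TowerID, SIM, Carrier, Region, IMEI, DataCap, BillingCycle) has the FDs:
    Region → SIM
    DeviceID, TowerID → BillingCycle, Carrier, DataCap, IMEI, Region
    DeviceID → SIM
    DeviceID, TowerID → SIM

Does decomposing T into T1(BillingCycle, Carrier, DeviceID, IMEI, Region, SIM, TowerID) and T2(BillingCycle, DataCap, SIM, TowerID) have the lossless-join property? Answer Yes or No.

Common attributes: {BillingCycle, SIM, TowerID}; their closure is {BillingCycle, SIM, TowerID}.
Neither T1 nor T2 is contained in that closure, so the decomposition is lossy.

No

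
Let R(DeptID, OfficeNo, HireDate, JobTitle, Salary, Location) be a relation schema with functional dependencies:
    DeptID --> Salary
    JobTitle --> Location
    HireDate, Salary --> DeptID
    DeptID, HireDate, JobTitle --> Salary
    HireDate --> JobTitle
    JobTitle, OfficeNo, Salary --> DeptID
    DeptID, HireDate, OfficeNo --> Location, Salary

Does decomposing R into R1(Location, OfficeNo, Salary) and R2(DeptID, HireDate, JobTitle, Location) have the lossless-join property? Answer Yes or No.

The shared attributes are {Location} and {Location}⁺ = {Location}.
The closure covers neither R1 nor R2 entirely; the join is not lossless.

No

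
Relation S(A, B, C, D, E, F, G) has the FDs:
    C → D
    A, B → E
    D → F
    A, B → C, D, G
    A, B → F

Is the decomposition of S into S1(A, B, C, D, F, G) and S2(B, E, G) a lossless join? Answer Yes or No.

The shared attributes are {B, G} and {B, G}⁺ = {B, G}.
S1 ⊄ {B, G} and S2 ⊄ {B, G}, so the split is lossy.

No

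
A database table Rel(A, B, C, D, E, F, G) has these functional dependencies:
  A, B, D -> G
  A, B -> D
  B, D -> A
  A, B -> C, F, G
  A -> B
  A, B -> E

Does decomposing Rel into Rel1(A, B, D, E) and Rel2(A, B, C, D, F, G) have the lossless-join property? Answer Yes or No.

Yes

The shared attributes are {A, B, D} and {A, B, D}⁺ = {A, B, C, D, E, F, G}.
Since Rel1 ⊆ {A, B, C, D, E, F, G}, the intersection is a superkey of Rel1; the decomposition is lossless.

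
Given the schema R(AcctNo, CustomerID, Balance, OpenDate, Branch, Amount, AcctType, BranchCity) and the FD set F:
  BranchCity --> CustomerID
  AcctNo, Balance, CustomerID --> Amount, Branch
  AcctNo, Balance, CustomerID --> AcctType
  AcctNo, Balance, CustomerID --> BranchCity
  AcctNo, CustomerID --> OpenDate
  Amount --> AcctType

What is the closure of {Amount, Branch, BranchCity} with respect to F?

Start with {Amount, Branch, BranchCity}.
BranchCity --> CustomerID applies; add {CustomerID} → now {Amount, Branch, BranchCity, CustomerID}.
Amount --> AcctType applies; add {AcctType} → now {AcctType, Amount, Branch, BranchCity, CustomerID}.
No further FD applies.

{AcctType, Amount, Branch, BranchCity, CustomerID}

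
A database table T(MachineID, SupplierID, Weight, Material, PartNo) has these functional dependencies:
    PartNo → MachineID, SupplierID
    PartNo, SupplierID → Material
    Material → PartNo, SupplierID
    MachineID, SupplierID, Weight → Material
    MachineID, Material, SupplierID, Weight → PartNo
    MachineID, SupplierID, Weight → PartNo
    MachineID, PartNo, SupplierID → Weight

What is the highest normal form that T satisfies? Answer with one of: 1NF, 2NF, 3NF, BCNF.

Candidate keys: {MachineID, SupplierID, Weight}, {Material}, {PartNo}. Prime attributes: {MachineID, Material, PartNo, SupplierID, Weight}.
The left-hand side of every FD is a superkey, so BCNF is satisfied.

BCNF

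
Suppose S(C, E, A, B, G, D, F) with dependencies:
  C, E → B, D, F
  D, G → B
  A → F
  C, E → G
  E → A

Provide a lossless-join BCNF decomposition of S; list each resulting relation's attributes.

Candidate key of the original relation: {C, E}.
{A, B, C, D, E, F, G}: {D, G} determines {B, D, G} here but is not a superkey — split on D, G → B, giving {B, D, G} and {A, C, D, E, F, G}.
{B, D, G}: every determinant is a superkey — BCNF.
{A, C, D, E, F, G}: {A} determines {A, F} here but is not a superkey — split on A → F, giving {A, F} and {A, C, D, E, G}.
{A, F}: every determinant is a superkey — BCNF.
{A, C, D, E, G}: {E} determines {A, E} here but is not a superkey — split on E → A, giving {A, E} and {C, D, E, G}.
{A, E}: every determinant is a superkey — BCNF.
{C, D, E, G}: every determinant is a superkey — BCNF.

{A, E}; {A, F}; {B, D, G}; {C, D, E, G}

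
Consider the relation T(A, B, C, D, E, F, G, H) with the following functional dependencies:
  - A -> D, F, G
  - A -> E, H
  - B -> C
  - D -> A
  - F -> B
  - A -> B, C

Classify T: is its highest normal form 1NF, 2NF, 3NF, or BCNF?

Candidate keys: {A}, {D}. Prime attributes: {A, D}.
B -> C: {B}⁺ = {B, C}, which is not all of the attributes, so the left side is not a superkey — BCNF is violated.
B -> C determines the non-prime attribute {C} from a non-superkey — 3NF is violated.
Every candidate key is a single attribute, so no partial dependency is possible; 2NF holds.

2NF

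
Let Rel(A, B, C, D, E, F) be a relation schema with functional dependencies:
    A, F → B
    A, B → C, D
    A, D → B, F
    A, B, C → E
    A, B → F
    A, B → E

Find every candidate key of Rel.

{A} never appears on the right of any FD, so every key must include it.
{A, B} is a candidate key since {A, B}⁺ = {A, B, C, D, E, F} covers every attribute.
{A, D} is a candidate key since {A, D}⁺ = {A, B, C, D, E, F} covers every attribute.
{A, F} is a candidate key since {A, F}⁺ = {A, B, C, D, E, F} covers every attribute.
These are minimal and exhaustive — every other superkey contains one of them.

{A, B}, {A, D}, {A, F}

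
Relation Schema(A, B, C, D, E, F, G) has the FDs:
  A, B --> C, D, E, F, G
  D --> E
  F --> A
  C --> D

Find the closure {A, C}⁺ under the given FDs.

Start with {A, C}.
C --> D applies; add {D} → now {A, C, D}.
D --> E applies; add {E} → now {A, C, D, E}.
No further FD applies.

{A, C, D, E}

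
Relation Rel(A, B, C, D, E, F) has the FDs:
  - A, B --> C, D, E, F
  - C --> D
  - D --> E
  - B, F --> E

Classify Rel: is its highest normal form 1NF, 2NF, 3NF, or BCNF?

2NF

Candidate key: {A, B}. Prime attributes: {A, B}.
C --> D: {C}⁺ = {C, D, E}, which is not all of the attributes, so the left side is not a superkey — BCNF is violated.
C --> D has non-prime {D} on the right and a non-superkey on the left, so 3NF fails.
No proper subset of a key has a non-prime attribute in its closure, so there is no partial dependency; 2NF holds.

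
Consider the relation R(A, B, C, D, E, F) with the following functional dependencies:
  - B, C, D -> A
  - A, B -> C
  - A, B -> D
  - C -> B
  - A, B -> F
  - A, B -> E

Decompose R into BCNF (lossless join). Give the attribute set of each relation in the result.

{A, C, D, E, F}; {B, C}

Candidate keys of the original relation: {A, B}, {A, C}, {C, D}.
In {A, B, C, D, E, F}, {C} is not a superkey ({C}⁺ restricted to this set is {B, C}), so split on C -> B into {B, C} and {A, C, D, E, F}.
{B, C}: every determinant is a superkey — BCNF.
{A, C, D, E, F}: every determinant is a superkey — BCNF.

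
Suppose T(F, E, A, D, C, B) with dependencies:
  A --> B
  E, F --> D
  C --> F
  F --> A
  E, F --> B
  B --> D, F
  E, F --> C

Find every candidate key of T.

{E} never appears on the right of any FD, so every key must include it.
{A, E} is a candidate key since {A, E}⁺ = {A, B, C, D, E, F} covers every attribute.
{B, E} is a candidate key since {B, E}⁺ = {A, B, C, D, E, F} covers every attribute.
{C, E} is a candidate key since {C, E}⁺ = {A, B, C, D, E, F} covers every attribute.
{E, F} is a candidate key since {E, F}⁺ = {A, B, C, D, E, F} covers every attribute.
These are minimal and exhaustive — every other superkey contains one of them.

{A, E}, {B, E}, {C, E}, {E, F}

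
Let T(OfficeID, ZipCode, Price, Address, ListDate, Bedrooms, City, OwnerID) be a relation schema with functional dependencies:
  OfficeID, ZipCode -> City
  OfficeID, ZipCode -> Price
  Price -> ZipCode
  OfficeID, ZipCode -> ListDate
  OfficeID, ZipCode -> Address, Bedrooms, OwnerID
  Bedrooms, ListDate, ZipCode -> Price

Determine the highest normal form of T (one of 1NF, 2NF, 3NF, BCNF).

3NF

Candidate keys: {OfficeID, Price}, {OfficeID, ZipCode}. Prime attributes: {OfficeID, Price, ZipCode}.
Price -> ZipCode: {Price}⁺ = {Price, ZipCode}, which is not all of the attributes, so the left side is not a superkey — BCNF is violated.
Its right-hand attributes {ZipCode} are all prime, as are those of every other non-superkey FD — the relation is in 3NF.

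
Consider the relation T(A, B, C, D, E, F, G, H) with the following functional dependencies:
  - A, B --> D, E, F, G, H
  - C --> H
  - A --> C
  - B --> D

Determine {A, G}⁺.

Start with {A, G}.
A --> C applies; add {C} → now {A, C, G}.
C --> H applies; add {H} → now {A, C, G, H}.
No further FD applies.

{A, C, G, H}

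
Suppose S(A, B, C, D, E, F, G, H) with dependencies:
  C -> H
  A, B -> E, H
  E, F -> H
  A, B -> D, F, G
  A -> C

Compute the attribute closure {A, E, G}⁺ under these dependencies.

Start with {A, E, G}.
A -> C applies; add {C} → now {A, C, E, G}.
C -> H applies; add {H} → now {A, C, E, G, H}.
No further FD applies.

{A, C, E, G, H}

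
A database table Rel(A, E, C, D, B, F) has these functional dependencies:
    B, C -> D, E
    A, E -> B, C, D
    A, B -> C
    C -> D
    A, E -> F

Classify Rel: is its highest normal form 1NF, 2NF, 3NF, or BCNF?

Candidate keys: {A, B}, {A, E}. Prime attributes: {A, B, E}.
B, C -> D, E breaks BCNF: {B, C}⁺ = {B, C, D, E}, so {B, C} is not a superkey.
Because {D} is non-prime and the left side of B, C -> D, E is not a superkey, the relation is not in 3NF.
Checking every proper subset of each key, none determines a non-prime attribute — 2NF is satisfied.

2NF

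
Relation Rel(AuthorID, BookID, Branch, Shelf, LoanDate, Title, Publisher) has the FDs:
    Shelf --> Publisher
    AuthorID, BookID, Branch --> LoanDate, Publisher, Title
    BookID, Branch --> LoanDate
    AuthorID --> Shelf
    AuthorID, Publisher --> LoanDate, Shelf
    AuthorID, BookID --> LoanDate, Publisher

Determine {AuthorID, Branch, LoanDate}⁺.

Start with {AuthorID, Branch, LoanDate}.
AuthorID --> Shelf applies; add {Shelf} → now {AuthorID, Branch, LoanDate, Shelf}.
Shelf --> Publisher applies; add {Publisher} → now {AuthorID, Branch, LoanDate, Publisher, Shelf}.
No further FD applies.

{AuthorID, Branch, LoanDate, Publisher, Shelf}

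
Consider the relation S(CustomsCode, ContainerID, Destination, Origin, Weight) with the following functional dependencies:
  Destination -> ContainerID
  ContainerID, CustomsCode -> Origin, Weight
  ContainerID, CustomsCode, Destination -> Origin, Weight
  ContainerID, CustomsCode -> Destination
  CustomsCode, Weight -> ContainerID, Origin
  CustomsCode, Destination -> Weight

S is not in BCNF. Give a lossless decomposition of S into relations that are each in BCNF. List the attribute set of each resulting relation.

Candidate keys of the original relation: {ContainerID, CustomsCode}, {CustomsCode, Destination}, {CustomsCode, Weight}.
{ContainerID, CustomsCode, Destination, Origin, Weight}: {Destination} determines {ContainerID, Destination} here but is not a superkey — split on Destination -> ContainerID, giving {ContainerID, Destination} and {CustomsCode, Destination, Origin, Weight}.
{ContainerID, Destination} has no BCNF violation.
{CustomsCode, Destination, Origin, Weight} has no BCNF violation.

{ContainerID, Destination}; {CustomsCode, Destination, Origin, Weight}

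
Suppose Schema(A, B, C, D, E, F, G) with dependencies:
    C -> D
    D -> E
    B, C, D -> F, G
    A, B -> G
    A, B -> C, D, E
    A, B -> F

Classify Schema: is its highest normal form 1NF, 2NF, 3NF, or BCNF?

2NF

Candidate key: {A, B}. Prime attributes: {A, B}.
C -> D: {C}⁺ = {C, D, E}, which is not all of the attributes, so the left side is not a superkey — BCNF is violated.
C -> D has non-prime {D} on the right and a non-superkey on the left, so 3NF fails.
Checking every proper subset of each key, none determines a non-prime attribute — 2NF is satisfied.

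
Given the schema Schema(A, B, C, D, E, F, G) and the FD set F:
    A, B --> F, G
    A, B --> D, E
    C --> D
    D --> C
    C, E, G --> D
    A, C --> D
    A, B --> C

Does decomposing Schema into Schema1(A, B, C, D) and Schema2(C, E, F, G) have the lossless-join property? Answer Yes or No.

Schema1 ∩ Schema2 = {C}; its closure under F is {C, D}.
Schema1 ⊄ {C, D} and Schema2 ⊄ {C, D}, so the split is lossy.

No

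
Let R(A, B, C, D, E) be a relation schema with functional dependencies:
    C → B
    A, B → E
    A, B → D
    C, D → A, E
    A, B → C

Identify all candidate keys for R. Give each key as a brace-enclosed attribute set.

{A, B}, {A, C}, {C, D}

Closure of {A, B} is {A, B, C, D, E}, the whole schema; {A, B} is a candidate key.
Closure of {A, C} is {A, B, C, D, E}, the whole schema; {A, C} is a candidate key.
Closure of {C, D} is {A, B, C, D, E}, the whole schema; {C, D} is a candidate key.
These are minimal and exhaustive — every other superkey contains one of them.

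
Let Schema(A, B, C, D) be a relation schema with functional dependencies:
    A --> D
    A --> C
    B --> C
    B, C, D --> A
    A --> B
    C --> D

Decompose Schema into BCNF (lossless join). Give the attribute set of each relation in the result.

{A, B, C}; {C, D}

Candidate keys of the original relation: {A}, {B}.
In {A, B, C, D}, {C} is not a superkey ({C}⁺ restricted to this set is {C, D}), so split on C --> D into {C, D} and {A, B, C}.
{C, D} has no BCNF violation.
{A, B, C} has no BCNF violation.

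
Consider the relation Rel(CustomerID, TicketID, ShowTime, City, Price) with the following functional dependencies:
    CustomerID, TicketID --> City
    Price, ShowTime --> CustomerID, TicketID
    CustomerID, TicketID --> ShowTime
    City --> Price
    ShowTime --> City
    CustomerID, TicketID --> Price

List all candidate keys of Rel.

{CustomerID, TicketID}, {ShowTime}

{ShowTime}⁺ = {City, CustomerID, Price, ShowTime, TicketID} — all of the relation — so {ShowTime} is a candidate key.
{CustomerID, TicketID}⁺ = {City, CustomerID, Price, ShowTime, TicketID} — all of the relation — so {CustomerID, TicketID} is a candidate key.
These are minimal and exhaustive — every other superkey contains one of them.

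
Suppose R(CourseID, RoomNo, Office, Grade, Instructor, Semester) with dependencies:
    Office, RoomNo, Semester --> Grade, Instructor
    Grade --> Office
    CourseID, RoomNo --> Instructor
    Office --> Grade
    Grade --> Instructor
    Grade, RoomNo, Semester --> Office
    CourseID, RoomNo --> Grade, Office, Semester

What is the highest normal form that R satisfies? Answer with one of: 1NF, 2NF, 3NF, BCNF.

2NF

Candidate key: {CourseID, RoomNo}. Prime attributes: {CourseID, RoomNo}.
For Office, RoomNo, Semester --> Grade, Instructor we have {Office, RoomNo, Semester}⁺ = {Grade, Instructor, Office, RoomNo, Semester}; {Office, RoomNo, Semester} is not a superkey, so BCNF fails.
Office, RoomNo, Semester --> Grade, Instructor determines the non-prime attributes {Grade, Instructor} from a non-superkey — 3NF is violated.
No non-prime attribute depends on a proper subset of any candidate key, so 2NF holds.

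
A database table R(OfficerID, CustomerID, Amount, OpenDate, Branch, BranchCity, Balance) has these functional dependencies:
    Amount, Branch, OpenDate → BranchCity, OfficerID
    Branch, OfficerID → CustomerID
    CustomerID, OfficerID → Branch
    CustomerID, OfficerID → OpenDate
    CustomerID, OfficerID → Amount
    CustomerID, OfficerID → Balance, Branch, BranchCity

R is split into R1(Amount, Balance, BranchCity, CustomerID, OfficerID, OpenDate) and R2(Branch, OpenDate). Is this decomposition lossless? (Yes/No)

No

R1 ∩ R2 = {OpenDate}; its closure under F is {OpenDate}.
The closure covers neither R1 nor R2 entirely; the join is not lossless.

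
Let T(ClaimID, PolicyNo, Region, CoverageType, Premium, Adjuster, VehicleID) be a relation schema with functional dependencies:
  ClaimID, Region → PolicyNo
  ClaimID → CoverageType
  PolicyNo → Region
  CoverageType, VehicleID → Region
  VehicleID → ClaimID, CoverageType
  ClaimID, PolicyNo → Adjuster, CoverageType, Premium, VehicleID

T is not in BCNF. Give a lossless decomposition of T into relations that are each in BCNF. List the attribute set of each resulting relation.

Candidate keys of the original relation: {ClaimID, PolicyNo}, {ClaimID, Region}, {VehicleID}.
{Adjuster, ClaimID, CoverageType, PolicyNo, Premium, Region, VehicleID}: {ClaimID} determines {ClaimID, CoverageType} here but is not a superkey — split on ClaimID → CoverageType, giving {ClaimID, CoverageType} and {Adjuster, ClaimID, PolicyNo, Premium, Region, VehicleID}.
{ClaimID, CoverageType} has no BCNF violation.
{Adjuster, ClaimID, PolicyNo, Premium, Region, VehicleID}: {PolicyNo} determines {PolicyNo, Region} here but is not a superkey — split on PolicyNo → Region, giving {PolicyNo, Region} and {Adjuster, ClaimID, PolicyNo, Premium, VehicleID}.
{PolicyNo, Region} has no BCNF violation.
{Adjuster, ClaimID, PolicyNo, Premium, VehicleID} has no BCNF violation.

{Adjuster, ClaimID, PolicyNo, Premium, VehicleID}; {ClaimID, CoverageType}; {PolicyNo, Region}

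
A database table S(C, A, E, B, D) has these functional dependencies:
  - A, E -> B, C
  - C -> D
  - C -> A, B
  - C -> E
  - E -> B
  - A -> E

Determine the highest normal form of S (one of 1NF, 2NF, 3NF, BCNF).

2NF

Candidate keys: {A}, {C}. Prime attributes: {A, C}.
E -> B breaks BCNF: {E}⁺ = {B, E}, so {E} is not a superkey.
Because {B} is non-prime and the left side of E -> B is not a superkey, the relation is not in 3NF.
All keys have size 1, which rules out partial dependencies — 2NF is satisfied.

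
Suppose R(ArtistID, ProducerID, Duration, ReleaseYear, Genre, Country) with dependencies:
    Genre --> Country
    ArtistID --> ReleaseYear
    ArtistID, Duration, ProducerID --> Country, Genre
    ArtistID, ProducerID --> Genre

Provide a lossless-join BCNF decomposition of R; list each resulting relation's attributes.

{ArtistID, Duration, ProducerID}; {ArtistID, Genre, ProducerID}; {ArtistID, ReleaseYear}; {Country, Genre}

Candidate key of the original relation: {ArtistID, Duration, ProducerID}.
Within {ArtistID, Country, Duration, Genre, ProducerID, ReleaseYear}: {Genre}⁺ ∩ {ArtistID, Country, Duration, Genre, ProducerID, ReleaseYear} = {Country, Genre}, not the whole set, so Genre --> Country violates BCNF; decompose into {Country, Genre} and {ArtistID, Duration, Genre, ProducerID, ReleaseYear}.
{Country, Genre} is in BCNF.
Within {ArtistID, Duration, Genre, ProducerID, ReleaseYear}: {ArtistID}⁺ ∩ {ArtistID, Duration, Genre, ProducerID, ReleaseYear} = {ArtistID, ReleaseYear}, not the whole set, so ArtistID --> ReleaseYear violates BCNF; decompose into {ArtistID, ReleaseYear} and {ArtistID, Duration, Genre, ProducerID}.
{ArtistID, ReleaseYear} is in BCNF.
Within {ArtistID, Duration, Genre, ProducerID}: {ArtistID, ProducerID}⁺ ∩ {ArtistID, Duration, Genre, ProducerID} = {ArtistID, Genre, ProducerID}, not the whole set, so ArtistID, ProducerID --> Genre violates BCNF; decompose into {ArtistID, Genre, ProducerID} and {ArtistID, Duration, ProducerID}.
{ArtistID, Genre, ProducerID} is in BCNF.
{ArtistID, Duration, ProducerID} is in BCNF.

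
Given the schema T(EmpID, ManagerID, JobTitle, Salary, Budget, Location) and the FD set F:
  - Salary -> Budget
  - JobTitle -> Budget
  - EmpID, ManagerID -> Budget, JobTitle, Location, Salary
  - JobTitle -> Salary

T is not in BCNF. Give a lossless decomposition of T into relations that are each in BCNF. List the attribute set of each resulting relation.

Candidate key of the original relation: {EmpID, ManagerID}.
Within {Budget, EmpID, JobTitle, Location, ManagerID, Salary}: {Salary}⁺ ∩ {Budget, EmpID, JobTitle, Location, ManagerID, Salary} = {Budget, Salary}, not the whole set, so Salary -> Budget violates BCNF; decompose into {Budget, Salary} and {EmpID, JobTitle, Location, ManagerID, Salary}.
{Budget, Salary}: every determinant is a superkey — BCNF.
Within {EmpID, JobTitle, Location, ManagerID, Salary}: {JobTitle}⁺ ∩ {EmpID, JobTitle, Location, ManagerID, Salary} = {JobTitle, Salary}, not the whole set, so JobTitle -> Salary violates BCNF; decompose into {JobTitle, Salary} and {EmpID, JobTitle, Location, ManagerID}.
{JobTitle, Salary}: every determinant is a superkey — BCNF.
{EmpID, JobTitle, Location, ManagerID}: every determinant is a superkey — BCNF.

{Budget, Salary}; {EmpID, JobTitle, Location, ManagerID}; {JobTitle, Salary}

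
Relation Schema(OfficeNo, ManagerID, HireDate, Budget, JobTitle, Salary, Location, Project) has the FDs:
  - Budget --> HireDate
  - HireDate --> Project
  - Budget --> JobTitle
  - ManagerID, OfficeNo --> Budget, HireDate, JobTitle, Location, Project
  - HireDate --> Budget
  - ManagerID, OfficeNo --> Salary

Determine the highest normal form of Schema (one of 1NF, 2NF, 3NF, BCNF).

Candidate key: {ManagerID, OfficeNo}. Prime attributes: {ManagerID, OfficeNo}.
Budget --> HireDate: {Budget}⁺ = {Budget, HireDate, JobTitle, Project}, which is not all of the attributes, so the left side is not a superkey — BCNF is violated.
Budget --> HireDate has non-prime {HireDate} on the right and a non-superkey on the left, so 3NF fails.
No proper subset of a key has a non-prime attribute in its closure, so there is no partial dependency; 2NF holds.

2NF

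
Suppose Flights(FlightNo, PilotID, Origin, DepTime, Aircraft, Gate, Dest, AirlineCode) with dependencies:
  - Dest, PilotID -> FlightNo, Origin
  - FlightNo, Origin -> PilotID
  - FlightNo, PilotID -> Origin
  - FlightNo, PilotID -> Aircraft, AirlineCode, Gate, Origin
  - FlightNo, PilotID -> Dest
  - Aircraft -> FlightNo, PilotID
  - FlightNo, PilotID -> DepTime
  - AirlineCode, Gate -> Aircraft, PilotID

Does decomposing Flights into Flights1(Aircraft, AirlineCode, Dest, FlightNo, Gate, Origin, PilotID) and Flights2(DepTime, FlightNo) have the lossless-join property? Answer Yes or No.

No

The shared attributes are {FlightNo} and {FlightNo}⁺ = {FlightNo}.
The closure covers neither Flights1 nor Flights2 entirely; the join is not lossless.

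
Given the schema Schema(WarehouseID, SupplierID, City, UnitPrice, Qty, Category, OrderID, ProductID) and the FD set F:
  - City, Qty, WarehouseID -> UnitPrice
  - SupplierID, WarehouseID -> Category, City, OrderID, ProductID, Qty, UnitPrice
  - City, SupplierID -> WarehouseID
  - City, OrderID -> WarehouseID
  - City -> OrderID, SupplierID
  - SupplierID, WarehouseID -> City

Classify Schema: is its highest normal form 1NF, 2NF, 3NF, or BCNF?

BCNF

Candidate keys: {City}, {SupplierID, WarehouseID}. Prime attributes: {City, SupplierID, WarehouseID}.
Each dependency's left side is a superkey — BCNF holds.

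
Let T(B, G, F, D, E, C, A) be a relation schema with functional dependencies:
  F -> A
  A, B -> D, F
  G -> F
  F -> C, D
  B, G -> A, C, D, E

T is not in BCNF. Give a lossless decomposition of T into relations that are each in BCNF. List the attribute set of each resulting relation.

{A, C, D, F}; {B, E, G}; {F, G}

Candidate key of the original relation: {B, G}.
Within {A, B, C, D, E, F, G}: {F}⁺ ∩ {A, B, C, D, E, F, G} = {A, C, D, F}, not the whole set, so F -> A, C, D violates BCNF; decompose into {A, C, D, F} and {B, E, F, G}.
{A, C, D, F} has no BCNF violation.
Within {B, E, F, G}: {G}⁺ ∩ {B, E, F, G} = {F, G}, not the whole set, so G -> F violates BCNF; decompose into {F, G} and {B, E, G}.
{F, G} has no BCNF violation.
{B, E, G} has no BCNF violation.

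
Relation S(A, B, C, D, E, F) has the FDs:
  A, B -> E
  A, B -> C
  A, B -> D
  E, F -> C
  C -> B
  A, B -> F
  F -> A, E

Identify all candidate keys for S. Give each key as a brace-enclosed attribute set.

{F} is a candidate key since {F}⁺ = {A, B, C, D, E, F} covers every attribute.
{A, B} is a candidate key since {A, B}⁺ = {A, B, C, D, E, F} covers every attribute.
{A, C} is a candidate key since {A, C}⁺ = {A, B, C, D, E, F} covers every attribute.
No proper subset of any of these is a key, and no other minimal superkey exists.

{A, B}, {A, C}, {F}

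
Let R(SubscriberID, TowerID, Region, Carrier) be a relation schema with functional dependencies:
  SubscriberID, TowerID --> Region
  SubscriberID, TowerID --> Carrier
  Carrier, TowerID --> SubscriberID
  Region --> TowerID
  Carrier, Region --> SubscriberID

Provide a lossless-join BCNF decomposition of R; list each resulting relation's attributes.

Candidate keys of the original relation: {Carrier, Region}, {Carrier, TowerID}, {Region, SubscriberID}, {SubscriberID, TowerID}.
Within {Carrier, Region, SubscriberID, TowerID}: {Region}⁺ ∩ {Carrier, Region, SubscriberID, TowerID} = {Region, TowerID}, not the whole set, so Region --> TowerID violates BCNF; decompose into {Region, TowerID} and {Carrier, Region, SubscriberID}.
{Region, TowerID} has no BCNF violation.
{Carrier, Region, SubscriberID} has no BCNF violation.

{Carrier, Region, SubscriberID}; {Region, TowerID}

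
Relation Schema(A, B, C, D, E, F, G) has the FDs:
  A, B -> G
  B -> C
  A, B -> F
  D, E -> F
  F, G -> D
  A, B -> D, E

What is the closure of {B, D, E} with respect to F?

{B, C, D, E, F}

Start with {B, D, E}.
B -> C applies; add {C} → now {B, C, D, E}.
D, E -> F applies; add {F} → now {B, C, D, E, F}.
No further FD applies.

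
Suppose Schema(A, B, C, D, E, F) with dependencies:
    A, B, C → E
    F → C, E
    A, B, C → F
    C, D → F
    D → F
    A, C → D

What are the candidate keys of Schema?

{A, B, C}, {A, B, D}, {A, B, F}

Attributes never on any right-hand side: {A, B} — every candidate key must contain all of them.
{A, B, C} is a candidate key since {A, B, C}⁺ = {A, B, C, D, E, F} covers every attribute.
{A, B, D} is a candidate key since {A, B, D}⁺ = {A, B, C, D, E, F} covers every attribute.
{A, B, F} is a candidate key since {A, B, F}⁺ = {A, B, C, D, E, F} covers every attribute.
These are minimal and exhaustive — every other superkey contains one of them.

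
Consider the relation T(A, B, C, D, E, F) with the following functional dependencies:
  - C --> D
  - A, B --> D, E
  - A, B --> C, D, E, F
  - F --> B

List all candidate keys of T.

{A, B}, {A, F}

{A} never appears on the right of any FD, so every key must include it.
{A, B}⁺ = {A, B, C, D, E, F}, which is every attribute, so {A, B} is a candidate key.
{A, F}⁺ = {A, B, C, D, E, F}, which is every attribute, so {A, F} is a candidate key.
These are minimal and exhaustive — every other superkey contains one of them.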